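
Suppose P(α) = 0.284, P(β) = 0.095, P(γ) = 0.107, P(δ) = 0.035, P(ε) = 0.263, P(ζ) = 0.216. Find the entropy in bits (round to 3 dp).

H = −Σ pᵢ log₂ pᵢ.
−0.284·log₂(0.284) = 0.5158
−0.095·log₂(0.095) = 0.3226
−0.107·log₂(0.107) = 0.3450
−0.035·log₂(0.035) = 0.1693
−0.263·log₂(0.263) = 0.5068
−0.216·log₂(0.216) = 0.4776
Sum ≈ 2.3370 → 2.337 bits.

2.337 bits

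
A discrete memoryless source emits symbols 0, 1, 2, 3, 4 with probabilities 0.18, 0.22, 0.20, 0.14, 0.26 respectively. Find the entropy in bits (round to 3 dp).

H = −Σ pᵢ log₂ pᵢ.
−0.18·log₂(0.18) = 0.4453
−0.22·log₂(0.22) = 0.4806
−0.20·log₂(0.20) = 0.4644
−0.14·log₂(0.14) = 0.3971
−0.26·log₂(0.26) = 0.5053
Sum ≈ 2.2927 → 2.293 bits.

2.293 bits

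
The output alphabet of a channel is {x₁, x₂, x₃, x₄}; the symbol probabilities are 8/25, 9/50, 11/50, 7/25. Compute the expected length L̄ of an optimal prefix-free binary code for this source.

Repeatedly combine the two least-probable nodes; the expected code length is the sum of the merged weights.
merge 9/50 + 11/50 → 2/5
merge 7/25 + 8/25 → 3/5
merge 2/5 + 3/5 → 1
L = 2/5 + 3/5 + 1 = 2 bits/symbol.

2 bits/symbol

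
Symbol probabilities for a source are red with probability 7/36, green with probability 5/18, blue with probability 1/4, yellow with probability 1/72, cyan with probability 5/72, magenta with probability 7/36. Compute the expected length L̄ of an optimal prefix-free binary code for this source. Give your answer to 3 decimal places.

Repeatedly combine the two least-probable nodes; the expected code length is the sum of the merged weights.
merge 1/72 + 5/72 → 1/12
merge 1/12 + 7/36 → 5/18
merge 7/36 + 1/4 → 4/9
merge 5/18 + 5/18 → 5/9
merge 4/9 + 5/9 → 1
L = 1/12 + 5/18 + 4/9 + 5/9 + 1 = 85/36 ≈ 2.361 bits/symbol.

2.361 bits/symbol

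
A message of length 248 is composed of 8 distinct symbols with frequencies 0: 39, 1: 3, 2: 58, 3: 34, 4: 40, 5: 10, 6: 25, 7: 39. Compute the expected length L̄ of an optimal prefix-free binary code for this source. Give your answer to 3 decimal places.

2.810 bits/symbol

Probabilities are the counts divided by 248.
Repeatedly combine the two least-probable nodes; the expected code length is the sum of the merged weights.
merge 3/248 + 5/124 → 13/248
merge 13/248 + 25/248 → 19/124
merge 17/124 + 19/124 → 9/31
merge 39/248 + 39/248 → 39/124
merge 5/31 + 29/124 → 49/124
merge 9/31 + 39/124 → 75/124
merge 49/124 + 75/124 → 1
L = 13/248 + 19/124 + 9/31 + 39/124 + 49/124 + 75/124 + 1 = 697/248 ≈ 2.810 bits/symbol.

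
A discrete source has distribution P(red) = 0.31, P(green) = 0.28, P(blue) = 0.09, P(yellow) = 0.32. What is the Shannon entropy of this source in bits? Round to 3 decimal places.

1.877 bits

H = −Σ pᵢ log₂ pᵢ.
−0.31·log₂(0.31) = 0.5238
−0.28·log₂(0.28) = 0.5142
−0.09·log₂(0.09) = 0.3127
−0.32·log₂(0.32) = 0.5260
Sum ≈ 1.8767 → 1.877 bits.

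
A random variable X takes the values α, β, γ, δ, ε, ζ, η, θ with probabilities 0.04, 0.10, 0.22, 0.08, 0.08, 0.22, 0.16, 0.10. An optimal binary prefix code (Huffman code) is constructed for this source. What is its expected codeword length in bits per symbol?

2.86 bits/symbol

Repeatedly combine the two least-probable nodes; the expected code length is the sum of the merged weights.
merge 1/25 + 2/25 → 3/25
merge 2/25 + 1/10 → 9/50
merge 1/10 + 3/25 → 11/50
merge 4/25 + 9/50 → 17/50
merge 11/50 + 11/50 → 11/25
merge 11/50 + 17/50 → 14/25
merge 11/25 + 14/25 → 1
L = 3/25 + 9/50 + 11/50 + 17/50 + 11/25 + 14/25 + 1 = 143/50 = 2.86 bits/symbol.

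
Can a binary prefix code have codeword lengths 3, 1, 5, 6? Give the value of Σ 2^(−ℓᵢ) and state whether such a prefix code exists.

With common denominator 2^6 = 64: Σ 2^(−ℓᵢ) = 8/64 + 32/64 + 2/64 + 1/64 = 43/64 = 0.671875.
Kraft's inequality requires Σ ≤ 1; here Σ = 0.671875 ≤ 1, so such a prefix code exists.

0.671875; yes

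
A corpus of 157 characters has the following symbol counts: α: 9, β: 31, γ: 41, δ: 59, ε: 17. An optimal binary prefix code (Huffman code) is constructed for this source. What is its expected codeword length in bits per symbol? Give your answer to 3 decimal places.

2.153 bits/symbol

Probabilities are the counts divided by 157.
Repeatedly combine the two least-probable nodes; the expected code length is the sum of the merged weights.
merge 9/157 + 17/157 → 26/157
merge 26/157 + 31/157 → 57/157
merge 41/157 + 57/157 → 98/157
merge 59/157 + 98/157 → 1
L = 26/157 + 57/157 + 98/157 + 1 = 338/157 ≈ 2.153 bits/symbol.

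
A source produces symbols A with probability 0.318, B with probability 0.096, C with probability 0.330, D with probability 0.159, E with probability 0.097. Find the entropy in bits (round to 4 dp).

2.1263 bits

H = −Σ pᵢ log₂ pᵢ.
−0.318·log₂(0.318) = 0.5256
−0.096·log₂(0.096) = 0.3246
−0.330·log₂(0.330) = 0.5278
−0.159·log₂(0.159) = 0.4218
−0.097·log₂(0.097) = 0.3265
Sum ≈ 2.1263 → 2.1263 bits.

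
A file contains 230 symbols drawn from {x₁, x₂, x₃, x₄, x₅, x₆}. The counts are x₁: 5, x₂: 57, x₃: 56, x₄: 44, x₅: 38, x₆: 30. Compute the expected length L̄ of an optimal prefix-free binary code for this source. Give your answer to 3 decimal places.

2.470 bits/symbol

Probabilities are the counts divided by 230.
Repeatedly combine the two least-probable nodes; the expected code length is the sum of the merged weights.
merge 1/46 + 3/23 → 7/46
merge 7/46 + 19/115 → 73/230
merge 22/115 + 28/115 → 10/23
merge 57/230 + 73/230 → 13/23
merge 10/23 + 13/23 → 1
L = 7/46 + 73/230 + 10/23 + 13/23 + 1 = 284/115 ≈ 2.470 bits/symbol.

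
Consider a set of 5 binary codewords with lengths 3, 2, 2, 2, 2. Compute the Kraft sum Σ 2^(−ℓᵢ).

1.125

With common denominator 2^3 = 8: Σ 2^(−ℓᵢ) = 1/8 + 2/8 + 2/8 + 2/8 + 2/8 = 9/8 = 1.125.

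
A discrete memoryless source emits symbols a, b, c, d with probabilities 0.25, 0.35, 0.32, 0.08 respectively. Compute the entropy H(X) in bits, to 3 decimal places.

H = −Σ pᵢ log₂ pᵢ.
−0.25·log₂(0.25) = 0.5000
−0.35·log₂(0.35) = 0.5301
−0.32·log₂(0.32) = 0.5260
−0.08·log₂(0.08) = 0.2915
Sum ≈ 1.8476 → 1.848 bits.

1.848 bits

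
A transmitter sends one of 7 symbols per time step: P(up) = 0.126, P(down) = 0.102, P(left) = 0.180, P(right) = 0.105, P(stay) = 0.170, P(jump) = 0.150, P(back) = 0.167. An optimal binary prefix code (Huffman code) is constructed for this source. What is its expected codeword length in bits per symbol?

2.82 bits/symbol

Repeatedly combine the two least-probable nodes; the expected code length is the sum of the merged weights.
merge 51/500 + 21/200 → 207/1000
merge 63/500 + 3/20 → 69/250
merge 167/1000 + 17/100 → 337/1000
merge 9/50 + 207/1000 → 387/1000
merge 69/250 + 337/1000 → 613/1000
merge 387/1000 + 613/1000 → 1
L = 207/1000 + 69/250 + 337/1000 + 387/1000 + 613/1000 + 1 = 141/50 = 2.82 bits/symbol.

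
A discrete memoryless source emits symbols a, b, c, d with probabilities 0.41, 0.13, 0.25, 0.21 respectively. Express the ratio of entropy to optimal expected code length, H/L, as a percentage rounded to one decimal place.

Entropy H = −Σ p log₂ p ≈ 1.8829 bits.
Huffman merges: 13/100+21/100→17/50; 1/4+17/50→59/100; 41/100+59/100→1. L = 193/100 ≈ 1.9300.
Efficiency = H/L = 1.8829/1.9300 = 97.6%.

97.6%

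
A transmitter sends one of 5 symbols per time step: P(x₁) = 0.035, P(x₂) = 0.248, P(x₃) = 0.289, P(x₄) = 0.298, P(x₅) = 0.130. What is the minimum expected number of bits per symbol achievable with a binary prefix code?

2.165 bits/symbol

Repeatedly combine the two least-probable nodes; the expected code length is the sum of the merged weights.
merge 7/200 + 13/100 → 33/200
merge 33/200 + 31/125 → 413/1000
merge 289/1000 + 149/500 → 587/1000
merge 413/1000 + 587/1000 → 1
L = 33/200 + 413/1000 + 587/1000 + 1 = 433/200 = 2.165 bits/symbol.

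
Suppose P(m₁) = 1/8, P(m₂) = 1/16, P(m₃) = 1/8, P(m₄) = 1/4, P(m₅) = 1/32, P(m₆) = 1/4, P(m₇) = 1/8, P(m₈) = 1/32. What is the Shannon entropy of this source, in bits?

2.6875 bits

Each probability is a power of 1/2, so log₂(1/p) is an integer.
H = Σ p·log₂(1/p) = 1/8·3 + 1/16·4 + 1/8·3 + 1/4·2 + 1/32·5 + 1/4·2 + 1/8·3 + 1/32·5 = 2.6875 bits.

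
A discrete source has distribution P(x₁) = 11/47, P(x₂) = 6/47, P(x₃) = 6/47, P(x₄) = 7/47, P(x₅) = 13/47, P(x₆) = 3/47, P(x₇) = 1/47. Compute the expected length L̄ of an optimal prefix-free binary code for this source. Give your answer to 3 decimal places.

Repeatedly combine the two least-probable nodes; the expected code length is the sum of the merged weights.
merge 1/47 + 3/47 → 4/47
merge 4/47 + 6/47 → 10/47
merge 6/47 + 7/47 → 13/47
merge 10/47 + 11/47 → 21/47
merge 13/47 + 13/47 → 26/47
merge 21/47 + 26/47 → 1
L = 4/47 + 10/47 + 13/47 + 21/47 + 26/47 + 1 = 121/47 ≈ 2.574 bits/symbol.

2.574 bits/symbol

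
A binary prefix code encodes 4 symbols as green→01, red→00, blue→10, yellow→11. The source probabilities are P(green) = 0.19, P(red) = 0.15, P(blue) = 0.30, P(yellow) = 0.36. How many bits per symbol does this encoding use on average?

L̄ = Σ pᵢ·ℓᵢ = 0.19·2 + 0.15·2 + 0.30·2 + 0.36·2 = 2 bits/symbol.

2 bits/symbol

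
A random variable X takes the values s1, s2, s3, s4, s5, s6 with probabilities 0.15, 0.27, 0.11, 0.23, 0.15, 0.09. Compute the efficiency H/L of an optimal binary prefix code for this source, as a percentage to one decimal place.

Entropy H = −Σ p log₂ p ≈ 2.4817 bits.
Huffman merges: 9/100+11/100→1/5; 3/20+3/20→3/10; 1/5+23/100→43/100; 27/100+3/10→57/100; 43/100+57/100→1. L = 5/2 ≈ 2.5000.
Efficiency = H/L = 2.4817/2.5000 = 99.3%.

99.3%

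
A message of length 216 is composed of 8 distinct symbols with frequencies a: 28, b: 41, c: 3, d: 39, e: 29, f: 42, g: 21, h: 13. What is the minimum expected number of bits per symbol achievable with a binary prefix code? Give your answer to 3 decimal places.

Probabilities are the counts divided by 216.
Repeatedly combine the two least-probable nodes; the expected code length is the sum of the merged weights.
merge 1/72 + 13/216 → 2/27
merge 2/27 + 7/72 → 37/216
merge 7/54 + 29/216 → 19/72
merge 37/216 + 13/72 → 19/54
merge 41/216 + 7/36 → 83/216
merge 19/72 + 19/54 → 133/216
merge 83/216 + 133/216 → 1
L = 2/27 + 37/216 + 19/72 + 19/54 + 83/216 + 133/216 + 1 = 103/36 ≈ 2.861 bits/symbol.

2.861 bits/symbol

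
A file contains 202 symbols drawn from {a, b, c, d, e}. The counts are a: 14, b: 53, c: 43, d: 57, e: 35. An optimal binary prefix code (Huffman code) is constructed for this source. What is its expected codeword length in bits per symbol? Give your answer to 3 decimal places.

Probabilities are the counts divided by 202.
Repeatedly combine the two least-probable nodes; the expected code length is the sum of the merged weights.
merge 7/101 + 35/202 → 49/202
merge 43/202 + 49/202 → 46/101
merge 53/202 + 57/202 → 55/101
merge 46/101 + 55/101 → 1
L = 49/202 + 46/101 + 55/101 + 1 = 453/202 ≈ 2.243 bits/symbol.

2.243 bits/symbol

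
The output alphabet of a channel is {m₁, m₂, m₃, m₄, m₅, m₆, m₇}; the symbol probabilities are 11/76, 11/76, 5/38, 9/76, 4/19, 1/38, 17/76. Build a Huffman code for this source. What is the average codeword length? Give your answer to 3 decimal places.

Repeatedly combine the two least-probable nodes; the expected code length is the sum of the merged weights.
merge 1/38 + 9/76 → 11/76
merge 5/38 + 11/76 → 21/76
merge 11/76 + 11/76 → 11/38
merge 4/19 + 17/76 → 33/76
merge 21/76 + 11/38 → 43/76
merge 33/76 + 43/76 → 1
L = 11/76 + 21/76 + 11/38 + 33/76 + 43/76 + 1 = 103/38 ≈ 2.711 bits/symbol.

2.711 bits/symbol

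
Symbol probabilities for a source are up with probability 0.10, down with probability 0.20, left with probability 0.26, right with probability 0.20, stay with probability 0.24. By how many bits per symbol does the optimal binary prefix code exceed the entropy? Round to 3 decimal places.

0.040 bits

Entropy H = −Σ p log₂ p ≈ 2.2604 bits.
Huffman merges: 1/10+1/5→3/10; 1/5+6/25→11/25; 13/50+3/10→14/25; 11/25+14/25→1. L = 23/10 ≈ 2.3000.
L − H = 2.3000 − 2.2604 = 0.040 bits.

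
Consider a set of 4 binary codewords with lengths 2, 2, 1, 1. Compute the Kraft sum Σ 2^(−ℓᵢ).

1.5

With common denominator 2^2 = 4: Σ 2^(−ℓᵢ) = 1/4 + 1/4 + 2/4 + 2/4 = 6/4 = 1.5.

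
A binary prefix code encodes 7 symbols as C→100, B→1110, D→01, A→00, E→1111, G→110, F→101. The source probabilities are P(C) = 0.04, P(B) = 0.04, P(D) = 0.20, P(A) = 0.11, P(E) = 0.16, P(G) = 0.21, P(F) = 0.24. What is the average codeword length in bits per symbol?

2.89 bits/symbol

L̄ = Σ pᵢ·ℓᵢ = 0.04·3 + 0.04·4 + 0.20·2 + 0.11·2 + 0.16·4 + 0.21·3 + 0.24·3 = 2.89 bits/symbol.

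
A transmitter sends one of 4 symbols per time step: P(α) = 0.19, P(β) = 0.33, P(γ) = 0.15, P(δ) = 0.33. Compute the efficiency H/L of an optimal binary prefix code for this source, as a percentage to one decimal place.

96.1%

Entropy H = −Σ p log₂ p ≈ 1.9214 bits.
Huffman merges: 3/20+19/100→17/50; 33/100+33/100→33/50; 17/50+33/50→1. L = 2 ≈ 2.0000.
Efficiency = H/L = 1.9214/2.0000 = 96.1%.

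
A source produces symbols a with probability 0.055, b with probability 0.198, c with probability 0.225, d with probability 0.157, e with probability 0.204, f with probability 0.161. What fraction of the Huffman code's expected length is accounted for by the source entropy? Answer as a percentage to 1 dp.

Entropy H = −Σ p log₂ p ≈ 2.4884 bits.
Huffman merges: 11/200+157/1000→53/250; 161/1000+99/500→359/1000; 51/250+53/250→52/125; 9/40+359/1000→73/125; 52/125+73/125→1. L = 2571/1000 ≈ 2.5710.
Efficiency = H/L = 2.4884/2.5710 = 96.8%.

96.8%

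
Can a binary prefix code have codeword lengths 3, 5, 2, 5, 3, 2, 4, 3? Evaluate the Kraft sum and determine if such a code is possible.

With common denominator 2^5 = 32: Σ 2^(−ℓᵢ) = 4/32 + 1/32 + 8/32 + 1/32 + 4/32 + 8/32 + 2/32 + 4/32 = 32/32 = 1.
Kraft's inequality requires Σ ≤ 1; here Σ = 1 ≤ 1, so such a prefix code exists.

1; yes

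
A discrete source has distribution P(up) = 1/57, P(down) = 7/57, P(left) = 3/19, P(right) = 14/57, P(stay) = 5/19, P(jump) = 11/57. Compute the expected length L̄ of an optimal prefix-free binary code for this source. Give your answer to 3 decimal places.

Repeatedly combine the two least-probable nodes; the expected code length is the sum of the merged weights.
merge 1/57 + 7/57 → 8/57
merge 8/57 + 3/19 → 17/57
merge 11/57 + 14/57 → 25/57
merge 5/19 + 17/57 → 32/57
merge 25/57 + 32/57 → 1
L = 8/57 + 17/57 + 25/57 + 32/57 + 1 = 139/57 ≈ 2.439 bits/symbol.

2.439 bits/symbol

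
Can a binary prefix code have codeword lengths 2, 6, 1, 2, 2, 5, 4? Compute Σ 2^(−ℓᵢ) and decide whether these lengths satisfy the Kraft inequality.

With common denominator 2^6 = 64: Σ 2^(−ℓᵢ) = 16/64 + 1/64 + 32/64 + 16/64 + 16/64 + 2/64 + 4/64 = 87/64 = 1.359375.
Kraft's inequality requires Σ ≤ 1; here Σ = 1.359375 > 1, so no such prefix code exists.

1.359375; no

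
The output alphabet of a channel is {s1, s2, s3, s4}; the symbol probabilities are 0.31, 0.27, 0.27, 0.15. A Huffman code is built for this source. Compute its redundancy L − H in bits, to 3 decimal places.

Entropy H = −Σ p log₂ p ≈ 1.9544 bits.
Huffman merges: 3/20+27/100→21/50; 27/100+31/100→29/50; 21/50+29/50→1. L = 2 ≈ 2.0000.
L − H = 2.0000 − 1.9544 = 0.046 bits.

0.046 bits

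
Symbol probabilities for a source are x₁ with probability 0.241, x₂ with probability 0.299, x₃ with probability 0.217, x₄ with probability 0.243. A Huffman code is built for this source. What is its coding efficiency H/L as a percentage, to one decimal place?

Entropy H = −Σ p log₂ p ≈ 1.9898 bits.
Huffman merges: 217/1000+241/1000→229/500; 243/1000+299/1000→271/500; 229/500+271/500→1. L = 2 ≈ 2.0000.
Efficiency = H/L = 1.9898/2.0000 = 99.5%.

99.5%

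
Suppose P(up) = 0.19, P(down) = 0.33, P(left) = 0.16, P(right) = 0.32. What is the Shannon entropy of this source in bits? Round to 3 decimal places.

1.932 bits

H = −Σ pᵢ log₂ pᵢ.
−0.19·log₂(0.19) = 0.4552
−0.33·log₂(0.33) = 0.5278
−0.16·log₂(0.16) = 0.4230
−0.32·log₂(0.32) = 0.5260
Sum ≈ 1.9321 → 1.932 bits.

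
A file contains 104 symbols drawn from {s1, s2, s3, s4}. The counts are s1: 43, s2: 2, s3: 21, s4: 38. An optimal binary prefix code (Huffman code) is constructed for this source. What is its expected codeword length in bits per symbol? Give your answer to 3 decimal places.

1.808 bits/symbol

Probabilities are the counts divided by 104.
Repeatedly combine the two least-probable nodes; the expected code length is the sum of the merged weights.
merge 1/52 + 21/104 → 23/104
merge 23/104 + 19/52 → 61/104
merge 43/104 + 61/104 → 1
L = 23/104 + 61/104 + 1 = 47/26 ≈ 1.808 bits/symbol.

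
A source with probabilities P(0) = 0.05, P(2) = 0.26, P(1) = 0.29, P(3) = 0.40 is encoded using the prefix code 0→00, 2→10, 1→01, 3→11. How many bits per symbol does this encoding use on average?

L̄ = Σ pᵢ·ℓᵢ = 0.05·2 + 0.26·2 + 0.29·2 + 0.40·2 = 2 bits/symbol.

2 bits/symbol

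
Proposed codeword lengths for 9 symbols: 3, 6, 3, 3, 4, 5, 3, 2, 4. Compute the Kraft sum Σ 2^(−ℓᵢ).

With common denominator 2^6 = 64: Σ 2^(−ℓᵢ) = 8/64 + 1/64 + 8/64 + 8/64 + 4/64 + 2/64 + 8/64 + 16/64 + 4/64 = 59/64 = 0.921875.

0.921875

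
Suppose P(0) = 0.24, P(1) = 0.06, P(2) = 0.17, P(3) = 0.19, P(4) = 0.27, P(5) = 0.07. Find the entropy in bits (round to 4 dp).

H = −Σ pᵢ log₂ pᵢ.
−0.24·log₂(0.24) = 0.4941
−0.06·log₂(0.06) = 0.2435
−0.17·log₂(0.17) = 0.4346
−0.19·log₂(0.19) = 0.4552
−0.27·log₂(0.27) = 0.5100
−0.07·log₂(0.07) = 0.2686
Sum ≈ 2.4061 → 2.4061 bits.

2.4061 bits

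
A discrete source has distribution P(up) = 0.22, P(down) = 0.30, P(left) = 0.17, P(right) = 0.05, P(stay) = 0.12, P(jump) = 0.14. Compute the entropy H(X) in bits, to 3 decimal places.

2.417 bits

H = −Σ pᵢ log₂ pᵢ.
−0.22·log₂(0.22) = 0.4806
−0.30·log₂(0.30) = 0.5211
−0.17·log₂(0.17) = 0.4346
−0.05·log₂(0.05) = 0.2161
−0.12·log₂(0.12) = 0.3671
−0.14·log₂(0.14) = 0.3971
Sum ≈ 2.4165 → 2.417 bits.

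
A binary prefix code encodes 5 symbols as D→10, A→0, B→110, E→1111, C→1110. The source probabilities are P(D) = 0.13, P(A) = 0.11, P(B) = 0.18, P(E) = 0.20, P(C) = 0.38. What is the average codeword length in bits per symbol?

L̄ = Σ pᵢ·ℓᵢ = 0.13·2 + 0.11·1 + 0.18·3 + 0.20·4 + 0.38·4 = 3.23 bits/symbol.

3.23 bits/symbol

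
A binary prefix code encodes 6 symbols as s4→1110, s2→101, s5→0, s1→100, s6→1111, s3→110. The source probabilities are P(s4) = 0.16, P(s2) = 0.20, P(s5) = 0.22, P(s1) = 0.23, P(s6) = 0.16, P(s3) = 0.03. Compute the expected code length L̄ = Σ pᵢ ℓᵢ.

2.88 bits/symbol

L̄ = Σ pᵢ·ℓᵢ = 0.16·4 + 0.20·3 + 0.22·1 + 0.23·3 + 0.16·4 + 0.03·3 = 2.88 bits/symbol.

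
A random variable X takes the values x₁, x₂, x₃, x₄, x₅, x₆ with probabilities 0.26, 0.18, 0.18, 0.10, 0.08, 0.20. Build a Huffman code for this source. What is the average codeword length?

Repeatedly combine the two least-probable nodes; the expected code length is the sum of the merged weights.
merge 2/25 + 1/10 → 9/50
merge 9/50 + 9/50 → 9/25
merge 9/50 + 1/5 → 19/50
merge 13/50 + 9/25 → 31/50
merge 19/50 + 31/50 → 1
L = 9/50 + 9/25 + 19/50 + 31/50 + 1 = 127/50 = 2.54 bits/symbol.

2.54 bits/symbol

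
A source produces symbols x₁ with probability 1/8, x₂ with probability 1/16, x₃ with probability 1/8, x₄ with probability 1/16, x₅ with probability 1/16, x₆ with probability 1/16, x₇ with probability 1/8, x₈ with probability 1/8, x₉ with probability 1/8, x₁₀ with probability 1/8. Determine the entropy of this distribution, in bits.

3.25 bits

Each probability is a power of 1/2, so log₂(1/p) is an integer.
H = Σ p·log₂(1/p) = 1/8·3 + 1/16·4 + 1/8·3 + 1/16·4 + 1/16·4 + 1/16·4 + 1/8·3 + 1/8·3 + 1/8·3 + 1/8·3 = 3.25 bits.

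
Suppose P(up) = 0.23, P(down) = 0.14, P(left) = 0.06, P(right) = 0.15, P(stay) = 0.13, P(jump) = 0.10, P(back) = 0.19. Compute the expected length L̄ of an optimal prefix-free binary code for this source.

Repeatedly combine the two least-probable nodes; the expected code length is the sum of the merged weights.
merge 3/50 + 1/10 → 4/25
merge 13/100 + 7/50 → 27/100
merge 3/20 + 4/25 → 31/100
merge 19/100 + 23/100 → 21/50
merge 27/100 + 31/100 → 29/50
merge 21/50 + 29/50 → 1
L = 4/25 + 27/100 + 31/100 + 21/50 + 29/50 + 1 = 137/50 = 2.74 bits/symbol.

2.74 bits/symbol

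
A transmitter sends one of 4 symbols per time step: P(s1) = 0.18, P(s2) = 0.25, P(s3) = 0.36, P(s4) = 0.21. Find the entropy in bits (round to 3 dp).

H = −Σ pᵢ log₂ pᵢ.
−0.18·log₂(0.18) = 0.4453
−0.25·log₂(0.25) = 0.5000
−0.36·log₂(0.36) = 0.5306
−0.21·log₂(0.21) = 0.4728
Sum ≈ 1.9487 → 1.949 bits.

1.949 bits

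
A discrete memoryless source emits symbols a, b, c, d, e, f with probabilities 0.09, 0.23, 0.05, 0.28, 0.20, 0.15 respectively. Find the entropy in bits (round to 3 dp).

H = −Σ pᵢ log₂ pᵢ.
−0.09·log₂(0.09) = 0.3127
−0.23·log₂(0.23) = 0.4877
−0.05·log₂(0.05) = 0.2161
−0.28·log₂(0.28) = 0.5142
−0.20·log₂(0.20) = 0.4644
−0.15·log₂(0.15) = 0.4105
Sum ≈ 2.4056 → 2.406 bits.

2.406 bits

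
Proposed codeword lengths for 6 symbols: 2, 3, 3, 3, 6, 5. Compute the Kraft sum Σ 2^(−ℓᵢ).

With common denominator 2^6 = 64: Σ 2^(−ℓᵢ) = 16/64 + 8/64 + 8/64 + 8/64 + 1/64 + 2/64 = 43/64 = 0.671875.

0.671875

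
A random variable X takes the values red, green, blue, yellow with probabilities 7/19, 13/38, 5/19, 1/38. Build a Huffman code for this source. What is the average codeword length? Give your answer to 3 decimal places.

1.921 bits/symbol

Repeatedly combine the two least-probable nodes; the expected code length is the sum of the merged weights.
merge 1/38 + 5/19 → 11/38
merge 11/38 + 13/38 → 12/19
merge 7/19 + 12/19 → 1
L = 11/38 + 12/19 + 1 = 73/38 ≈ 1.921 bits/symbol.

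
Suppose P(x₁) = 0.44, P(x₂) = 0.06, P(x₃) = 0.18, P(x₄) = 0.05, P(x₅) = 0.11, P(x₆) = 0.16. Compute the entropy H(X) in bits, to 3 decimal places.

2.199 bits

H = −Σ pᵢ log₂ pᵢ.
−0.44·log₂(0.44) = 0.5211
−0.06·log₂(0.06) = 0.2435
−0.18·log₂(0.18) = 0.4453
−0.05·log₂(0.05) = 0.2161
−0.11·log₂(0.11) = 0.3503
−0.16·log₂(0.16) = 0.4230
Sum ≈ 2.1994 → 2.199 bits.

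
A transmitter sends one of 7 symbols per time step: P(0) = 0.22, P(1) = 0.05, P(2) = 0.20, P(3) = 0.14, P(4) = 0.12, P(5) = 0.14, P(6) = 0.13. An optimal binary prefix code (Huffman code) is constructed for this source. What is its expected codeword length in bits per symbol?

2.75 bits/symbol

Repeatedly combine the two least-probable nodes; the expected code length is the sum of the merged weights.
merge 1/20 + 3/25 → 17/100
merge 13/100 + 7/50 → 27/100
merge 7/50 + 17/100 → 31/100
merge 1/5 + 11/50 → 21/50
merge 27/100 + 31/100 → 29/50
merge 21/50 + 29/50 → 1
L = 17/100 + 27/100 + 31/100 + 21/50 + 29/50 + 1 = 11/4 = 2.75 bits/symbol.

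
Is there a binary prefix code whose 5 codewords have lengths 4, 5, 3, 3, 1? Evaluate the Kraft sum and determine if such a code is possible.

With common denominator 2^5 = 32: Σ 2^(−ℓᵢ) = 2/32 + 1/32 + 4/32 + 4/32 + 16/32 = 27/32 = 0.84375.
Kraft's inequality requires Σ ≤ 1; here Σ = 0.84375 ≤ 1, so such a prefix code exists.

0.84375; yes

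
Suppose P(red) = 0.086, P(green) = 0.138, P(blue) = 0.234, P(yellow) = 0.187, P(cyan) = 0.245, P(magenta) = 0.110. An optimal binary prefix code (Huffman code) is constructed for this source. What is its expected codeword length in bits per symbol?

Repeatedly combine the two least-probable nodes; the expected code length is the sum of the merged weights.
merge 43/500 + 11/100 → 49/250
merge 69/500 + 187/1000 → 13/40
merge 49/250 + 117/500 → 43/100
merge 49/200 + 13/40 → 57/100
merge 43/100 + 57/100 → 1
L = 49/250 + 13/40 + 43/100 + 57/100 + 1 = 2521/1000 = 2.521 bits/symbol.

2.521 bits/symbol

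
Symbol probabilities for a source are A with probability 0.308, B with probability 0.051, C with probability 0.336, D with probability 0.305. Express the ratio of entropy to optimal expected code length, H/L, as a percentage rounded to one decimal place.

Entropy H = −Σ p log₂ p ≈ 1.7934 bits.
Huffman merges: 51/1000+61/200→89/250; 77/250+42/125→161/250; 89/250+161/250→1. L = 2 ≈ 2.0000.
Efficiency = H/L = 1.7934/2.0000 = 89.7%.

89.7%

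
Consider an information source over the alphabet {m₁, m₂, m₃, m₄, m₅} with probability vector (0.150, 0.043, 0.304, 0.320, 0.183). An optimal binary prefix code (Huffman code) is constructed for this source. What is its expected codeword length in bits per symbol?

Repeatedly combine the two least-probable nodes; the expected code length is the sum of the merged weights.
merge 43/1000 + 3/20 → 193/1000
merge 183/1000 + 193/1000 → 47/125
merge 38/125 + 8/25 → 78/125
merge 47/125 + 78/125 → 1
L = 193/1000 + 47/125 + 78/125 + 1 = 2193/1000 = 2.193 bits/symbol.

2.193 bits/symbol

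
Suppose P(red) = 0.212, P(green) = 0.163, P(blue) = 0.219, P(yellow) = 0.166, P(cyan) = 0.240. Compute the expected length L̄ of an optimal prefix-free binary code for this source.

2.329 bits/symbol

Repeatedly combine the two least-probable nodes; the expected code length is the sum of the merged weights.
merge 163/1000 + 83/500 → 329/1000
merge 53/250 + 219/1000 → 431/1000
merge 6/25 + 329/1000 → 569/1000
merge 431/1000 + 569/1000 → 1
L = 329/1000 + 431/1000 + 569/1000 + 1 = 2329/1000 = 2.329 bits/symbol.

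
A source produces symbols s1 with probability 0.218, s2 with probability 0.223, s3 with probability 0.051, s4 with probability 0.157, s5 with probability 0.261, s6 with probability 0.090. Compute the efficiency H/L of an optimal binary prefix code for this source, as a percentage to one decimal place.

99.2%

Entropy H = −Σ p log₂ p ≈ 2.4186 bits.
Huffman merges: 51/1000+9/100→141/1000; 141/1000+157/1000→149/500; 109/500+223/1000→441/1000; 261/1000+149/500→559/1000; 441/1000+559/1000→1. L = 2439/1000 ≈ 2.4390.
Efficiency = H/L = 2.4186/2.4390 = 99.2%.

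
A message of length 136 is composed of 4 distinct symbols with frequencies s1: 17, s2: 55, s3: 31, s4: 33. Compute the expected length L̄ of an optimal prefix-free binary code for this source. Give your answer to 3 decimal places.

1.949 bits/symbol

Probabilities are the counts divided by 136.
Repeatedly combine the two least-probable nodes; the expected code length is the sum of the merged weights.
merge 1/8 + 31/136 → 6/17
merge 33/136 + 6/17 → 81/136
merge 55/136 + 81/136 → 1
L = 6/17 + 81/136 + 1 = 265/136 ≈ 1.949 bits/symbol.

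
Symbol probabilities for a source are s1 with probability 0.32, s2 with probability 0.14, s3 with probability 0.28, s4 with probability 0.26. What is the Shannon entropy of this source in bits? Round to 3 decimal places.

1.943 bits

H = −Σ pᵢ log₂ pᵢ.
−0.32·log₂(0.32) = 0.5260
−0.14·log₂(0.14) = 0.3971
−0.28·log₂(0.28) = 0.5142
−0.26·log₂(0.26) = 0.5053
Sum ≈ 1.9427 → 1.943 bits.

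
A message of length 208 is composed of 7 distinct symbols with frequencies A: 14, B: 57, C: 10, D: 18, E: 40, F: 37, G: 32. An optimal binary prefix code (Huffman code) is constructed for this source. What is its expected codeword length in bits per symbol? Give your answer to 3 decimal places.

Probabilities are the counts divided by 208.
Repeatedly combine the two least-probable nodes; the expected code length is the sum of the merged weights.
merge 5/104 + 7/104 → 3/26
merge 9/104 + 3/26 → 21/104
merge 2/13 + 37/208 → 69/208
merge 5/26 + 21/104 → 41/104
merge 57/208 + 69/208 → 63/104
merge 41/104 + 63/104 → 1
L = 3/26 + 21/104 + 69/208 + 41/104 + 63/104 + 1 = 551/208 ≈ 2.649 bits/symbol.

2.649 bits/symbol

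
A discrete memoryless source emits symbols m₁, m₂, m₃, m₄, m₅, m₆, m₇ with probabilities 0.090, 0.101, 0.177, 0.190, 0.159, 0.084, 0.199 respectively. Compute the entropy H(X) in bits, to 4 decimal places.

2.7296 bits

H = −Σ pᵢ log₂ pᵢ.
−0.090·log₂(0.090) = 0.3127
−0.101·log₂(0.101) = 0.3341
−0.177·log₂(0.177) = 0.4422
−0.190·log₂(0.190) = 0.4552
−0.159·log₂(0.159) = 0.4218
−0.084·log₂(0.084) = 0.3002
−0.199·log₂(0.199) = 0.4635
Sum ≈ 2.7296 → 2.7296 bits.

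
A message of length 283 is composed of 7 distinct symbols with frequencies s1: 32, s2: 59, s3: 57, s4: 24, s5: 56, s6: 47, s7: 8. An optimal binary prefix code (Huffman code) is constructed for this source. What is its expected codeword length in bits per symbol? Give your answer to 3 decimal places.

2.703 bits/symbol

Probabilities are the counts divided by 283.
Repeatedly combine the two least-probable nodes; the expected code length is the sum of the merged weights.
merge 8/283 + 24/283 → 32/283
merge 32/283 + 32/283 → 64/283
merge 47/283 + 56/283 → 103/283
merge 57/283 + 59/283 → 116/283
merge 64/283 + 103/283 → 167/283
merge 116/283 + 167/283 → 1
L = 32/283 + 64/283 + 103/283 + 116/283 + 167/283 + 1 = 765/283 ≈ 2.703 bits/symbol.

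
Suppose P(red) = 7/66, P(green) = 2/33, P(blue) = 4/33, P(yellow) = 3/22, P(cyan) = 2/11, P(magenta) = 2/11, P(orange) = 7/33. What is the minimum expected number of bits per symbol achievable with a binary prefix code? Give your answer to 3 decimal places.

Repeatedly combine the two least-probable nodes; the expected code length is the sum of the merged weights.
merge 2/33 + 7/66 → 1/6
merge 4/33 + 3/22 → 17/66
merge 1/6 + 2/11 → 23/66
merge 2/11 + 7/33 → 13/33
merge 17/66 + 23/66 → 20/33
merge 13/33 + 20/33 → 1
L = 1/6 + 17/66 + 23/66 + 13/33 + 20/33 + 1 = 61/22 ≈ 2.773 bits/symbol.

2.773 bits/symbol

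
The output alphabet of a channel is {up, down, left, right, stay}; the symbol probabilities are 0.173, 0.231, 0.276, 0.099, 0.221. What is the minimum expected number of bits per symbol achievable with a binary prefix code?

2.272 bits/symbol

Repeatedly combine the two least-probable nodes; the expected code length is the sum of the merged weights.
merge 99/1000 + 173/1000 → 34/125
merge 221/1000 + 231/1000 → 113/250
merge 34/125 + 69/250 → 137/250
merge 113/250 + 137/250 → 1
L = 34/125 + 113/250 + 137/250 + 1 = 284/125 = 2.272 bits/symbol.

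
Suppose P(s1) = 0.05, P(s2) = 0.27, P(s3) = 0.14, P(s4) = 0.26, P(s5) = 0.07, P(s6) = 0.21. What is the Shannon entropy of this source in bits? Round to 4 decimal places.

H = −Σ pᵢ log₂ pᵢ.
−0.05·log₂(0.05) = 0.2161
−0.27·log₂(0.27) = 0.5100
−0.14·log₂(0.14) = 0.3971
−0.26·log₂(0.26) = 0.5053
−0.07·log₂(0.07) = 0.2686
−0.21·log₂(0.21) = 0.4728
Sum ≈ 2.3699 → 2.3699 bits.

2.3699 bits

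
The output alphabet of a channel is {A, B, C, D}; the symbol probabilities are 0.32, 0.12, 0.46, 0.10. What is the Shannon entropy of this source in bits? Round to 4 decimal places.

H = −Σ pᵢ log₂ pᵢ.
−0.32·log₂(0.32) = 0.5260
−0.12·log₂(0.12) = 0.3671
−0.46·log₂(0.46) = 0.5153
−0.10·log₂(0.10) = 0.3322
Sum ≈ 1.7406 → 1.7406 bits.

1.7406 bits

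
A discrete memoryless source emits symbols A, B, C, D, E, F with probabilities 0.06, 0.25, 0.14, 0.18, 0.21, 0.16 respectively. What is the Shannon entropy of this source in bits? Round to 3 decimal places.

2.482 bits

H = −Σ pᵢ log₂ pᵢ.
−0.06·log₂(0.06) = 0.2435
−0.25·log₂(0.25) = 0.5000
−0.14·log₂(0.14) = 0.3971
−0.18·log₂(0.18) = 0.4453
−0.21·log₂(0.21) = 0.4728
−0.16·log₂(0.16) = 0.4230
Sum ≈ 2.4818 → 2.482 bits.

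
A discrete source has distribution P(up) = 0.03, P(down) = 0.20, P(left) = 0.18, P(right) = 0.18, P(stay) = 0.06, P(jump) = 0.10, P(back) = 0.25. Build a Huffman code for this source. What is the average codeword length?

Repeatedly combine the two least-probable nodes; the expected code length is the sum of the merged weights.
merge 3/100 + 3/50 → 9/100
merge 9/100 + 1/10 → 19/100
merge 9/50 + 9/50 → 9/25
merge 19/100 + 1/5 → 39/100
merge 1/4 + 9/25 → 61/100
merge 39/100 + 61/100 → 1
L = 9/100 + 19/100 + 9/25 + 39/100 + 61/100 + 1 = 66/25 = 2.64 bits/symbol.

2.64 bits/symbol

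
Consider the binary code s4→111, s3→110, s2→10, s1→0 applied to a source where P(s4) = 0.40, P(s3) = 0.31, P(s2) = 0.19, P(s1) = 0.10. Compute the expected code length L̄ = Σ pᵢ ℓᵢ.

L̄ = Σ pᵢ·ℓᵢ = 0.40·3 + 0.31·3 + 0.19·2 + 0.10·1 = 2.61 bits/symbol.

2.61 bits/symbol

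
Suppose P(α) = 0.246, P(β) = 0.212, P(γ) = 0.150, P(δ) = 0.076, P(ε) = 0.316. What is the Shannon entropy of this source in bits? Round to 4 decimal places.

2.1904 bits

H = −Σ pᵢ log₂ pᵢ.
−0.246·log₂(0.246) = 0.4977
−0.212·log₂(0.212) = 0.4744
−0.150·log₂(0.150) = 0.4105
−0.076·log₂(0.076) = 0.2826
−0.316·log₂(0.316) = 0.5252
Sum ≈ 2.1904 → 2.1904 bits.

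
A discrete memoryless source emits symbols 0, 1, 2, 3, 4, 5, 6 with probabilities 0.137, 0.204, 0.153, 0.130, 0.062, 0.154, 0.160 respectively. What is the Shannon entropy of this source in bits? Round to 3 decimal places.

H = −Σ pᵢ log₂ pᵢ.
−0.137·log₂(0.137) = 0.3929
−0.204·log₂(0.204) = 0.4678
−0.153·log₂(0.153) = 0.4144
−0.130·log₂(0.130) = 0.3826
−0.062·log₂(0.062) = 0.2487
−0.154·log₂(0.154) = 0.4156
−0.160·log₂(0.160) = 0.4230
Sum ≈ 2.7451 → 2.745 bits.

2.745 bits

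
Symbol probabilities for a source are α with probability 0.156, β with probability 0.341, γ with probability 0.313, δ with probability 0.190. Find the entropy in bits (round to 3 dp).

1.927 bits

H = −Σ pᵢ log₂ pᵢ.
−0.156·log₂(0.156) = 0.4181
−0.341·log₂(0.341) = 0.5293
−0.313·log₂(0.313) = 0.5245
−0.190·log₂(0.190) = 0.4552
Sum ≈ 1.9272 → 1.927 bits.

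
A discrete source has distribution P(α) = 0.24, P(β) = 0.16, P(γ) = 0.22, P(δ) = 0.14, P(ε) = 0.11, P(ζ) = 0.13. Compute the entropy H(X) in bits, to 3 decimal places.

2.528 bits

H = −Σ pᵢ log₂ pᵢ.
−0.24·log₂(0.24) = 0.4941
−0.16·log₂(0.16) = 0.4230
−0.22·log₂(0.22) = 0.4806
−0.14·log₂(0.14) = 0.3971
−0.11·log₂(0.11) = 0.3503
−0.13·log₂(0.13) = 0.3826
Sum ≈ 2.5278 → 2.528 bits.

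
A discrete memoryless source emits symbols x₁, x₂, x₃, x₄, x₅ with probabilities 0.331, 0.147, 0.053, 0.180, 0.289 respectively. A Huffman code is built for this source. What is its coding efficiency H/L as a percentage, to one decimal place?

96.5%

Entropy H = −Σ p log₂ p ≈ 2.1221 bits.
Huffman merges: 53/1000+147/1000→1/5; 9/50+1/5→19/50; 289/1000+331/1000→31/50; 19/50+31/50→1. L = 11/5 ≈ 2.2000.
Efficiency = H/L = 2.1221/2.2000 = 96.5%.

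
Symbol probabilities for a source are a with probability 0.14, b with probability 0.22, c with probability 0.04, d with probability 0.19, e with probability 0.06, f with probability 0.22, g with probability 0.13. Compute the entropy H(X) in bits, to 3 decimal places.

H = −Σ pᵢ log₂ pᵢ.
−0.14·log₂(0.14) = 0.3971
−0.22·log₂(0.22) = 0.4806
−0.04·log₂(0.04) = 0.1858
−0.19·log₂(0.19) = 0.4552
−0.06·log₂(0.06) = 0.2435
−0.22·log₂(0.22) = 0.4806
−0.13·log₂(0.13) = 0.3826
Sum ≈ 2.6254 → 2.625 bits.

2.625 bits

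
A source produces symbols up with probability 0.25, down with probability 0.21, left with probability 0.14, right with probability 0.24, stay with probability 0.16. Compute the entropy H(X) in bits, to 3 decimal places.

2.287 bits

H = −Σ pᵢ log₂ pᵢ.
−0.25·log₂(0.25) = 0.5000
−0.21·log₂(0.21) = 0.4728
−0.14·log₂(0.14) = 0.3971
−0.24·log₂(0.24) = 0.4941
−0.16·log₂(0.16) = 0.4230
Sum ≈ 2.2871 → 2.287 bits.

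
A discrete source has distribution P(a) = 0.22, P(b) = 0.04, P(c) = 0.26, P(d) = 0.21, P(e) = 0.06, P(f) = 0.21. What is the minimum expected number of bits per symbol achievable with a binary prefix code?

2.41 bits/symbol

Repeatedly combine the two least-probable nodes; the expected code length is the sum of the merged weights.
merge 1/25 + 3/50 → 1/10
merge 1/10 + 21/100 → 31/100
merge 21/100 + 11/50 → 43/100
merge 13/50 + 31/100 → 57/100
merge 43/100 + 57/100 → 1
L = 1/10 + 31/100 + 43/100 + 57/100 + 1 = 241/100 = 2.41 bits/symbol.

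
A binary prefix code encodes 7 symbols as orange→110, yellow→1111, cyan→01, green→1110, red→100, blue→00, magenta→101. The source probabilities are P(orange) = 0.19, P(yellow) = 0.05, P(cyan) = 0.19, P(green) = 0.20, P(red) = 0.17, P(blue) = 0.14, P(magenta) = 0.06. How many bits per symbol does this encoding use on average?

L̄ = Σ pᵢ·ℓᵢ = 0.19·3 + 0.05·4 + 0.19·2 + 0.20·4 + 0.17·3 + 0.14·2 + 0.06·3 = 2.92 bits/symbol.

2.92 bits/symbol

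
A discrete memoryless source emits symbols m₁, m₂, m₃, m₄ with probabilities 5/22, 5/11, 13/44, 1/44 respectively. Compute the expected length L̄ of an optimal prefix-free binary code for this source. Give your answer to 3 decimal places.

1.795 bits/symbol

Repeatedly combine the two least-probable nodes; the expected code length is the sum of the merged weights.
merge 1/44 + 5/22 → 1/4
merge 1/4 + 13/44 → 6/11
merge 5/11 + 6/11 → 1
L = 1/4 + 6/11 + 1 = 79/44 ≈ 1.795 bits/symbol.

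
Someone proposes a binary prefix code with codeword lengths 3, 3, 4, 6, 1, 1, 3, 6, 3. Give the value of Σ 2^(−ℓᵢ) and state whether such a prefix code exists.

1.59375; no

With common denominator 2^6 = 64: Σ 2^(−ℓᵢ) = 8/64 + 8/64 + 4/64 + 1/64 + 32/64 + 32/64 + 8/64 + 1/64 + 8/64 = 102/64 = 1.59375.
Kraft's inequality requires Σ ≤ 1; here Σ = 1.59375 > 1, so no such prefix code exists.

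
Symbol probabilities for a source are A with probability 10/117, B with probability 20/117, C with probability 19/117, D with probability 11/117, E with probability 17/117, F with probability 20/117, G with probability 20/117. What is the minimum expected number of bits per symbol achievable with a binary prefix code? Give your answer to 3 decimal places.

Repeatedly combine the two least-probable nodes; the expected code length is the sum of the merged weights.
merge 10/117 + 11/117 → 7/39
merge 17/117 + 19/117 → 4/13
merge 20/117 + 20/117 → 40/117
merge 20/117 + 7/39 → 41/117
merge 4/13 + 40/117 → 76/117
merge 41/117 + 76/117 → 1
L = 7/39 + 4/13 + 40/117 + 41/117 + 76/117 + 1 = 331/117 ≈ 2.829 bits/symbol.

2.829 bits/symbol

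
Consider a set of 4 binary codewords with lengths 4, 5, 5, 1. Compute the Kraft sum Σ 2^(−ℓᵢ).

With common denominator 2^5 = 32: Σ 2^(−ℓᵢ) = 2/32 + 1/32 + 1/32 + 16/32 = 20/32 = 0.625.

0.625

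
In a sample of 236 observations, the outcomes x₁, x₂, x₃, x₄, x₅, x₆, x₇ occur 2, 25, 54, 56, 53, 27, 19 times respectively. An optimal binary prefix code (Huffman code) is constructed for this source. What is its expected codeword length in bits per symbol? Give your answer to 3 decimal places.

2.593 bits/symbol

Probabilities are the counts divided by 236.
Repeatedly combine the two least-probable nodes; the expected code length is the sum of the merged weights.
merge 1/118 + 19/236 → 21/236
merge 21/236 + 25/236 → 23/118
merge 27/236 + 23/118 → 73/236
merge 53/236 + 27/118 → 107/236
merge 14/59 + 73/236 → 129/236
merge 107/236 + 129/236 → 1
L = 21/236 + 23/118 + 73/236 + 107/236 + 129/236 + 1 = 153/59 ≈ 2.593 bits/symbol.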